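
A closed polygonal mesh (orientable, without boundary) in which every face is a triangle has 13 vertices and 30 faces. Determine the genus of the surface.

Every face is a triangle, so 2E = 3·30 = 90, giving E = 45.
χ = V − E + F = 13 − 45 + 30 = -2.
For a closed orientable surface χ = 2 − 2g, so g = (2 − (-2))/2 = 2.

2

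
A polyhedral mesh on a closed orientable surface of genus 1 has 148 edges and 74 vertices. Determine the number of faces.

For a closed orientable surface of genus 1, χ = 2 − 2·1 = 0.
F = 0 − V + E = 0 − 74 + 148 = 74.

74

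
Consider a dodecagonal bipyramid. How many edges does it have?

A bipyramid over an n-gon has 2n triangular faces and n + 2 vertices: V = 12 + 2 = 14, E = 3·12 = 36, F = 2·12 = 24.

36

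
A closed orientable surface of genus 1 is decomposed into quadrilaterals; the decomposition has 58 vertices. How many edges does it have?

χ = 2 − 2·1 = 0, and every face is a square so 4F = 2E.
V − E + F = 0 with E = 4F/2 gives 58 − (4/2 − 1)·F = 0, so F = 58 and E = 116.

116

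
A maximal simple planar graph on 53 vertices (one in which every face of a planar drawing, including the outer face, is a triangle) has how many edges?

153

In a plane triangulation 3F = 2E and V − E + F = 2, so E = 3V − 6 = 3·53 − 6 = 153.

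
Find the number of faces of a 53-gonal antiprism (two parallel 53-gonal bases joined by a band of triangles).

108

An antiprism on an n-gon has two n-gon caps and 2n triangles: V = 2·53 = 106, E = 4·53 = 212, F = 2·53 + 2 = 108.
Check: V − E + F = 106 − 212 + 108 = 2.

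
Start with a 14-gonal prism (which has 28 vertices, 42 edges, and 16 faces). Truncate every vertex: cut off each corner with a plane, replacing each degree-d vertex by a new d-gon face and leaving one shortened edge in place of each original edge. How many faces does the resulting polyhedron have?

Truncation replaces each original edge-end by a new vertex, so V′ = 2E = 84.
Each original edge survives, and each old vertex of degree d contributes d new edges; summing degrees gives Σd = 2E, so E′ = E + 2E = 3E = 126.
Each original face survives and each original vertex becomes one new face: F′ = F + V = 44.

44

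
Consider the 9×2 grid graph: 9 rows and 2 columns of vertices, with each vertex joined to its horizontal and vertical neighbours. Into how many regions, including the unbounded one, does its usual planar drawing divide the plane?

The grid has V = 9·2 = 18 vertices and E = 9·1 + 2·8 = 25 edges.
F = 2 − V + E = 2 − 18 + 25 = 9.

9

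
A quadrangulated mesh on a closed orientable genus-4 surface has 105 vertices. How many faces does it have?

111

χ = 2 − 2·4 = -6, and every face is a square so 4F = 2E.
V − E + F = -6 with E = 4F/2 gives 105 − (4/2 − 1)·F = -6, so F = 111 and E = 222.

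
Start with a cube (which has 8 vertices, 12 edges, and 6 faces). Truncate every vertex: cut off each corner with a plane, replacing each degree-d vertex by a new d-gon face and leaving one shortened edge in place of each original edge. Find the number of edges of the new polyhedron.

Truncation replaces each original edge-end by a new vertex, so V′ = 2E = 24.
Each original edge survives, and each old vertex of degree d contributes d new edges; summing degrees gives Σd = 2E, so E′ = E + 2E = 3E = 36.
Each original face survives and each original vertex becomes one new face: F′ = F + V = 14.

36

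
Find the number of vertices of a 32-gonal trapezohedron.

The n-trapezohedron (dual of the n-antiprism) has V = 2·32 + 2 = 66, E = 4·32 = 128, F = 2·32 = 64.

66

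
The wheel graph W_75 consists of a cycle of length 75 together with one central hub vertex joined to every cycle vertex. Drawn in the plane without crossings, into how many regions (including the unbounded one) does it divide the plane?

W_75 has V = 75 + 1 = 76 vertices and E = 2·75 = 150 edges.
By Euler's formula F = 2 − V + E = 2 − 76 + 150 = 76.

76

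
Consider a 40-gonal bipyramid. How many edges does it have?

A bipyramid over an n-gon has 2n triangular faces and n + 2 vertices: V = 40 + 2 = 42, E = 3·40 = 120, F = 2·40 = 80.

120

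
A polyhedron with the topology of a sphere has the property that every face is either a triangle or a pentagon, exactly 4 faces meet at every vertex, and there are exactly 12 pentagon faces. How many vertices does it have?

Let x be the number of triangles; then F = 12 + x.
Edge–face incidences: 2E = 5·12 + 3·x = 60 + 3x.
Every vertex has degree 4, so 4V = 2E.
Euler: V − E + F = 2 ⇒ (2E)/4 − E + (12 + x) = 2.
Multiply by 8: 2·(2E) − 4·(2E) + 8·(12 + x) = 16, i.e. 96 + 8x − 2·(60 + 3x) = 16.
Collecting terms: 2x − 24 = 16, so 2x = 40, so x = 20.
Then 2E = 60 + 3·20 = 120, so E = 60, V = 2E/4 = 30, F = 12 + 20 = 32.

30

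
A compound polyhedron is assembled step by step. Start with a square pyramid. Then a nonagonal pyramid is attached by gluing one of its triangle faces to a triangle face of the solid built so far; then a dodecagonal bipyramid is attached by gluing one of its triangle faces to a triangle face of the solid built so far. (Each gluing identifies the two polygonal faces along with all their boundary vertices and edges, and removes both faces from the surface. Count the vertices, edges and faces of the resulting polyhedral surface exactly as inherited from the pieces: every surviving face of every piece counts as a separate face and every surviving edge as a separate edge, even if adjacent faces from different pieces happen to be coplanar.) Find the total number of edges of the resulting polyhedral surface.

56

A square pyramid: V=5, E=8, F=5.
Attach a nonagonal pyramid (V=10, E=18, F=10) along a 3-gon: merge 3 vertices and 3 edges, delete both glued faces → V=12, E=23, F=13.
Attach a dodecagonal bipyramid (V=14, E=36, F=24) along a 3-gon: merge 3 vertices and 3 edges, delete both glued faces → V=23, E=56, F=35.
Check: V − E + F = 23 − 56 + 35 = 2.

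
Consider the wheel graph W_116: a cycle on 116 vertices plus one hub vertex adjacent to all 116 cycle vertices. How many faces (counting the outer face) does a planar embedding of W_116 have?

117

W_116 has V = 116 + 1 = 117 vertices and E = 2·116 = 232 edges.
By Euler's formula F = 2 − V + E = 2 − 117 + 232 = 117.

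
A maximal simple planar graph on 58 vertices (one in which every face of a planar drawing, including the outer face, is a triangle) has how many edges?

In a plane triangulation 3F = 2E and V − E + F = 2, so E = 3V − 6 = 3·58 − 6 = 168.

168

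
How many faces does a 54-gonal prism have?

A prism on an n-gon has two n-gon bases and n rectangular sides: V = 2·54 = 108, E = 3·54 = 162, F = 54 + 2 = 56.

56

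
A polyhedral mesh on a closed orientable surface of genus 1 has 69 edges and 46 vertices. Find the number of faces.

For a closed orientable surface of genus 1, χ = 2 − 2·1 = 0.
F = 0 − V + E = 0 − 46 + 69 = 23.

23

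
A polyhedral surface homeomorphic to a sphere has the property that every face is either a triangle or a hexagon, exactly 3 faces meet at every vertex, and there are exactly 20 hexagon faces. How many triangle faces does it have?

4

Let x be the number of triangles; then F = 20 + x.
Edge–face incidences: 2E = 6·20 + 3·x = 120 + 3x.
Every vertex has degree 3, so 3V = 2E.
Euler: V − E + F = 2 ⇒ (2E)/3 − E + (20 + x) = 2.
Multiply by 6: 2·(2E) − 3·(2E) + 6·(20 + x) = 12, i.e. 120 + 6x − (120 + 3x) = 12.
Collecting terms: 3x = 12, so x = 4.
Then 2E = 120 + 3·4 = 132, so E = 66, V = 2E/3 = 44, F = 20 + 4 = 24.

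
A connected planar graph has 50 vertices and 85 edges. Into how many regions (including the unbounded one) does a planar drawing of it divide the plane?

Euler's formula for a connected plane graph: V − E + F = 2, so F = 2 − 50 + 85 = 37.

37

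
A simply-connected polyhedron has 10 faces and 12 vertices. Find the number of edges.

20

Here V − E + F = 2.
E = V + F − (2) = 12 + 10 − (2) = 20.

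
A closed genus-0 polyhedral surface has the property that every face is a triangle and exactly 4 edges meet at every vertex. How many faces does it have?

Each face has 3 edges and each edge borders two faces, so 2E = 3F.
Each vertex has degree 4, so 4V = 2E and hence V = 3F/4.
Euler: V − E + F = 2 ⇒ (3F/4) − (3F/2) + F = 2.
Multiply by 8: (6 − 12 + 8)F = 16, i.e. 2F = 16.
So F = 8, E = 3·8/2 = 12, V = 3·8/4 = 6.

8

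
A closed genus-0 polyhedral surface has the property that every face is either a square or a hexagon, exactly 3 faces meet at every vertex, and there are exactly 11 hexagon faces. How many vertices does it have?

Let x be the number of squares; then F = 11 + x.
Edge–face incidences: 2E = 6·11 + 4·x = 66 + 4x.
Every vertex has degree 3, so 3V = 2E.
Euler: V − E + F = 2 ⇒ (2E)/3 − E + (11 + x) = 2.
Multiply by 6: 2·(2E) − 3·(2E) + 6·(11 + x) = 12, i.e. 66 + 6x − (66 + 4x) = 12.
Collecting terms: 2x = 12, so x = 6.
Then 2E = 66 + 4·6 = 90, so E = 45, V = 2E/3 = 30, F = 11 + 6 = 17.

30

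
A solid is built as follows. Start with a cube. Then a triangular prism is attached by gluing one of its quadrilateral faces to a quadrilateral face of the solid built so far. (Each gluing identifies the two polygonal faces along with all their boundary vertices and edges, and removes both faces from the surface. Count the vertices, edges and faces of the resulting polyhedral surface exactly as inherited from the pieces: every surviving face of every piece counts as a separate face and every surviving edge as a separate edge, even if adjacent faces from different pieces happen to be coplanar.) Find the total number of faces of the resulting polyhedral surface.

A cube: V=8, E=12, F=6.
Attach a triangular prism (V=6, E=9, F=5) along a 4-gon: merge 4 vertices and 4 edges, delete both glued faces → V=10, E=17, F=9.
Check: V − E + F = 10 − 17 + 9 = 2.

9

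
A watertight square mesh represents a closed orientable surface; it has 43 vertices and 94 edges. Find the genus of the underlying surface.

Every face is a square and each edge borders two faces, so 4F = 2·94, giving F = 47.
χ = V − E + F = 43 − 94 + 47 = -4.
For a closed orientable surface χ = 2 − 2g, so g = (2 − (-4))/2 = 3.

3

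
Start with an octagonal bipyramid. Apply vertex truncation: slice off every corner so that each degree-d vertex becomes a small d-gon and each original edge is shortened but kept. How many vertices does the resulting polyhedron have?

The base solid has V = 10, E = 24, F = 16.
Truncation replaces each original edge-end by a new vertex, so V′ = 2E = 48.
Each original edge survives, and each old vertex of degree d contributes d new edges; summing degrees gives Σd = 2E, so E′ = E + 2E = 3E = 72.
Each original face survives and each original vertex becomes one new face: F′ = F + V = 26.

48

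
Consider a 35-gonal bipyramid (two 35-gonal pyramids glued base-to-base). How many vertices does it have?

A bipyramid over an n-gon has 2n triangular faces and n + 2 vertices: V = 35 + 2 = 37, E = 3·35 = 105, F = 2·35 = 70.

37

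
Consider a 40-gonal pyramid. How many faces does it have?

A pyramid on an n-gon base has one n-gon and n triangles: V = 40 + 1 = 41, E = 2·40 = 80, F = 40 + 1 = 41.

41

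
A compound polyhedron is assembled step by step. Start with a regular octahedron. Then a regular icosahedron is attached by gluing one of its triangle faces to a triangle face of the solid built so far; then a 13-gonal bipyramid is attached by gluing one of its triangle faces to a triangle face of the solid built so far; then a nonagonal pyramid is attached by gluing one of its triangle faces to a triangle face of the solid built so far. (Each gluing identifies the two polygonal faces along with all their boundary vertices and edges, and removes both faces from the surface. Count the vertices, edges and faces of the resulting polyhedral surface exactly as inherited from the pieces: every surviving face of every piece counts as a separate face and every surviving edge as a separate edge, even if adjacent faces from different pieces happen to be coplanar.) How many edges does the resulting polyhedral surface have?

90

A regular octahedron: V=6, E=12, F=8.
Attach a regular icosahedron (V=12, E=30, F=20) along a 3-gon: merge 3 vertices and 3 edges, delete both glued faces → V=15, E=39, F=26.
Attach a 13-gonal bipyramid (V=15, E=39, F=26) along a 3-gon: merge 3 vertices and 3 edges, delete both glued faces → V=27, E=75, F=50.
Attach a nonagonal pyramid (V=10, E=18, F=10) along a 3-gon: merge 3 vertices and 3 edges, delete both glued faces → V=34, E=90, F=58.
Check: V − E + F = 34 − 90 + 58 = 2.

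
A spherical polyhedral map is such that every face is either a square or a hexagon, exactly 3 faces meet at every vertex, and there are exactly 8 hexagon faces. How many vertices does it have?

24

Let x be the number of squares; then F = 8 + x.
Edge–face incidences: 2E = 6·8 + 4·x = 48 + 4x.
Every vertex has degree 3, so 3V = 2E.
Euler: V − E + F = 2 ⇒ (2E)/3 − E + (8 + x) = 2.
Multiply by 6: 2·(2E) − 3·(2E) + 6·(8 + x) = 12, i.e. 48 + 6x − (48 + 4x) = 12.
Collecting terms: 2x = 12, so x = 6.
Then 2E = 48 + 4·6 = 72, so E = 36, V = 2E/3 = 24, F = 8 + 6 = 14.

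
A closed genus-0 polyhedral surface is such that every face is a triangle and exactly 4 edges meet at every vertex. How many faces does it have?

Each face has 3 edges and each edge borders two faces, so 2E = 3F.
Each vertex has degree 4, so 4V = 2E and hence V = 3F/4.
Euler: V − E + F = 2 ⇒ (3F/4) − (3F/2) + F = 2.
Multiply by 8: (6 − 12 + 8)F = 16, i.e. 2F = 16.
So F = 8, E = 3·8/2 = 12, V = 3·8/4 = 6.

8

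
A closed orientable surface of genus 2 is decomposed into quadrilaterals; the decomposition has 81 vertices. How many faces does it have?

χ = 2 − 2·2 = -2, and every face is a square so 4F = 2E.
V − E + F = -2 with E = 4F/2 gives 81 − (4/2 − 1)·F = -2, so F = 83 and E = 166.

83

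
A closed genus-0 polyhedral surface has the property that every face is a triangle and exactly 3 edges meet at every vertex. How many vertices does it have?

4

Each face has 3 edges and each edge borders two faces, so 2E = 3F.
Each vertex has degree 3, so 3V = 2E and hence V = 3F/3.
Euler: V − E + F = 2 ⇒ (3F/3) − (3F/2) + F = 2.
Multiply by 6: (6 − 9 + 6)F = 12, i.e. 3F = 12.
So F = 4, E = 3·4/2 = 6, V = 3·4/3 = 4.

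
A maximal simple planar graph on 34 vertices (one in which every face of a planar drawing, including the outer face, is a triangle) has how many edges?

In a plane triangulation 3F = 2E and V − E + F = 2, so E = 3V − 6 = 3·34 − 6 = 96.

96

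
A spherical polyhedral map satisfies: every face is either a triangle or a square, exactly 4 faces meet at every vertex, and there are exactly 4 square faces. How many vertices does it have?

Let x be the number of triangles; then F = 4 + x.
Edge–face incidences: 2E = 4·4 + 3·x = 16 + 3x.
Every vertex has degree 4, so 4V = 2E.
Euler: V − E + F = 2 ⇒ (2E)/4 − E + (4 + x) = 2.
Multiply by 8: 2·(2E) − 4·(2E) + 8·(4 + x) = 16, i.e. 32 + 8x − 2·(16 + 3x) = 16.
Collecting terms: 2x = 16, so x = 8.
Then 2E = 16 + 3·8 = 40, so E = 20, V = 2E/4 = 10, F = 4 + 8 = 12.

10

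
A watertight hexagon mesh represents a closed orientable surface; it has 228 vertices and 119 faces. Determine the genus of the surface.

Every face is a hexagon, so 2E = 6·119 = 714, giving E = 357.
χ = V − E + F = 228 − 357 + 119 = -10.
For a closed orientable surface χ = 2 − 2g, so g = (2 − (-10))/2 = 6.

6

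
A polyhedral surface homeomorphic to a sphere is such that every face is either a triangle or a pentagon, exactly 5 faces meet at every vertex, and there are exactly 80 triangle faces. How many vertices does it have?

Let x be the number of pentagons; then F = 80 + x.
Edge–face incidences: 2E = 3·80 + 5·x = 240 + 5x.
Every vertex has degree 5, so 5V = 2E.
Euler: V − E + F = 2 ⇒ (2E)/5 − E + (80 + x) = 2.
Multiply by 10: 2·(2E) − 5·(2E) + 10·(80 + x) = 20, i.e. 800 + 10x − 3·(240 + 5x) = 20.
Collecting terms: −5x + 80 = 20, so −5x = −60, so x = 12.
Then 2E = 240 + 5·12 = 300, so E = 150, V = 2E/5 = 60, F = 80 + 12 = 92.

60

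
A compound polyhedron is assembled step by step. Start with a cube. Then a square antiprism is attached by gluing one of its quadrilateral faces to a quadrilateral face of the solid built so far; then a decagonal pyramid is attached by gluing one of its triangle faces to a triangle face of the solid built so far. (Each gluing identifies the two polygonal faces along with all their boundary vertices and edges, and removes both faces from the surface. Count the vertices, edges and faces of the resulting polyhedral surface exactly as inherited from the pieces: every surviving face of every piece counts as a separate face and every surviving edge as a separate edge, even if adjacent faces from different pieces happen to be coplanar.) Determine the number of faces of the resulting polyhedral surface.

23

A cube: V=8, E=12, F=6.
Attach a square antiprism (V=8, E=16, F=10) along a 4-gon: merge 4 vertices and 4 edges, delete both glued faces → V=12, E=24, F=14.
Attach a decagonal pyramid (V=11, E=20, F=11) along a 3-gon: merge 3 vertices and 3 edges, delete both glued faces → V=20, E=41, F=23.
Check: V − E + F = 20 − 41 + 23 = 2.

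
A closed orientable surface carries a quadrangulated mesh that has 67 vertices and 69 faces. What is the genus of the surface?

2

Every face is a square, so 2E = 4·69 = 276, giving E = 138.
χ = V − E + F = 67 − 138 + 69 = -2.
For a closed orientable surface χ = 2 − 2g, so g = (2 − (-2))/2 = 2.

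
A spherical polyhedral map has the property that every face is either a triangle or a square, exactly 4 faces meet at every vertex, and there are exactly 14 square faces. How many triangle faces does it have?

Let x be the number of triangles; then F = 14 + x.
Edge–face incidences: 2E = 4·14 + 3·x = 56 + 3x.
Every vertex has degree 4, so 4V = 2E.
Euler: V − E + F = 2 ⇒ (2E)/4 − E + (14 + x) = 2.
Multiply by 8: 2·(2E) − 4·(2E) + 8·(14 + x) = 16, i.e. 112 + 8x − 2·(56 + 3x) = 16.
Collecting terms: 2x = 16, so x = 8.
Then 2E = 56 + 3·8 = 80, so E = 40, V = 2E/4 = 20, F = 14 + 8 = 22.

8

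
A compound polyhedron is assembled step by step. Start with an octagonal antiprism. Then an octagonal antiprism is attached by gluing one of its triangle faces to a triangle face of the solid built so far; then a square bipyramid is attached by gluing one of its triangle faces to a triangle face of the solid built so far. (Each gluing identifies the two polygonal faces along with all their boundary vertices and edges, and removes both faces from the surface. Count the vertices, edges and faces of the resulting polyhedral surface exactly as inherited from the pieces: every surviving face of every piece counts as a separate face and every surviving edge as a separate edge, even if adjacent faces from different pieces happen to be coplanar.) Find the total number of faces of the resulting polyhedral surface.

An octagonal antiprism: V=16, E=32, F=18.
Attach an octagonal antiprism (V=16, E=32, F=18) along a 3-gon: merge 3 vertices and 3 edges, delete both glued faces → V=29, E=61, F=34.
Attach a square bipyramid (V=6, E=12, F=8) along a 3-gon: merge 3 vertices and 3 edges, delete both glued faces → V=32, E=70, F=40.
Check: V − E + F = 32 − 70 + 40 = 2.

40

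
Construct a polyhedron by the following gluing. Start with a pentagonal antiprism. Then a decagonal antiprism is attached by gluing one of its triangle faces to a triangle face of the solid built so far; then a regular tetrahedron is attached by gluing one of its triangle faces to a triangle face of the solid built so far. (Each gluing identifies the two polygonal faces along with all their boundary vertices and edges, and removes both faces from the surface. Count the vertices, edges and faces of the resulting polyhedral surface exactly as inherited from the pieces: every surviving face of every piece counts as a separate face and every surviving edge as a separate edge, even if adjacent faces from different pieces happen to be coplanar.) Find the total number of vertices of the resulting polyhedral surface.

A pentagonal antiprism: V=10, E=20, F=12.
Attach a decagonal antiprism (V=20, E=40, F=22) along a 3-gon: merge 3 vertices and 3 edges, delete both glued faces → V=27, E=57, F=32.
Attach a regular tetrahedron (V=4, E=6, F=4) along a 3-gon: merge 3 vertices and 3 edges, delete both glued faces → V=28, E=60, F=34.
Check: V − E + F = 28 − 60 + 34 = 2.

28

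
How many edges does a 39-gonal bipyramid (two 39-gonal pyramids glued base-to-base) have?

117

A bipyramid over an n-gon has 2n triangular faces and n + 2 vertices: V = 39 + 2 = 41, E = 3·39 = 117, F = 2·39 = 78.
Check: V − E + F = 41 − 117 + 78 = 2.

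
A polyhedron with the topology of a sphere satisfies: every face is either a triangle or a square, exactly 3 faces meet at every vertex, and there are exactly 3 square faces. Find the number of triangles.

Let x be the number of triangles; then F = 3 + x.
Edge–face incidences: 2E = 4·3 + 3·x = 12 + 3x.
Every vertex has degree 3, so 3V = 2E.
Euler: V − E + F = 2 ⇒ (2E)/3 − E + (3 + x) = 2.
Multiply by 6: 2·(2E) − 3·(2E) + 6·(3 + x) = 12, i.e. 18 + 6x − (12 + 3x) = 12.
Collecting terms: 3x + 6 = 12, so 3x = 6, so x = 2.
Then 2E = 12 + 3·2 = 18, so E = 9, V = 2E/3 = 6, F = 3 + 2 = 5.

2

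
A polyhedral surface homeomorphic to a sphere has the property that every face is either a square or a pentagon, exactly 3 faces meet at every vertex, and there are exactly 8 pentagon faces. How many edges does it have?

24

Let x be the number of squares; then F = 8 + x.
Edge–face incidences: 2E = 5·8 + 4·x = 40 + 4x.
Every vertex has degree 3, so 3V = 2E.
Euler: V − E + F = 2 ⇒ (2E)/3 − E + (8 + x) = 2.
Multiply by 6: 2·(2E) − 3·(2E) + 6·(8 + x) = 12, i.e. 48 + 6x − (40 + 4x) = 12.
Collecting terms: 2x + 8 = 12, so 2x = 4, so x = 2.
Then 2E = 40 + 4·2 = 48, so E = 24, V = 2E/3 = 16, F = 8 + 2 = 10.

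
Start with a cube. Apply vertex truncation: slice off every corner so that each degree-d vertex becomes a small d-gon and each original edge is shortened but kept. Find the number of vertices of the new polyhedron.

The base solid has V = 8, E = 12, F = 6.
Truncation replaces each original edge-end by a new vertex, so V′ = 2E = 24.
Each original edge survives, and each old vertex of degree d contributes d new edges; summing degrees gives Σd = 2E, so E′ = E + 2E = 3E = 36.
Each original face survives and each original vertex becomes one new face: F′ = F + V = 14.

24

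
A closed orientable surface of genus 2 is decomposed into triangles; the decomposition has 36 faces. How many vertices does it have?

χ = 2 − 2·2 = -2, and every face is a triangle so 3F = 2E.
E = 3·36/2 = 54. Then V = -2 + E − F = -2 + 54 − 36 = 16.

16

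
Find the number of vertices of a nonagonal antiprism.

An antiprism on an n-gon has two n-gon caps and 2n triangles: V = 2·9 = 18, E = 4·9 = 36, F = 2·9 + 2 = 20.

18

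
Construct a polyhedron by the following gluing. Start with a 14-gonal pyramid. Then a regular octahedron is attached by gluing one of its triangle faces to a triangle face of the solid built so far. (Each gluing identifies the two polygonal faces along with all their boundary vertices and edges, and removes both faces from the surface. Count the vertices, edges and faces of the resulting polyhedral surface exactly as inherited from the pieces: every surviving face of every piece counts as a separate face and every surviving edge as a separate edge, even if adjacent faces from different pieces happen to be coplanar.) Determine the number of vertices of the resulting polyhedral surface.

A 14-gonal pyramid: V=15, E=28, F=15.
Attach a regular octahedron (V=6, E=12, F=8) along a 3-gon: merge 3 vertices and 3 edges, delete both glued faces → V=18, E=37, F=21.
Check: V − E + F = 18 − 37 + 21 = 2.

18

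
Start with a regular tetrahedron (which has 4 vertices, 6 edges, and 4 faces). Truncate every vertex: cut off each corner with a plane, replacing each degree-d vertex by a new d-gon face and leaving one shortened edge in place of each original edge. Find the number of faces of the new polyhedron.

Truncation replaces each original edge-end by a new vertex, so V′ = 2E = 12.
Each original edge survives, and each old vertex of degree d contributes d new edges; summing degrees gives Σd = 2E, so E′ = E + 2E = 3E = 18.
Each original face survives and each original vertex becomes one new face: F′ = F + V = 8.

8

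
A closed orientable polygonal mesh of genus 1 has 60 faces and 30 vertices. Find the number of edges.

90

For a closed orientable surface of genus 1, χ = 2 − 2·1 = 0.
E = V + F − (0) = 30 + 60 − (0) = 90.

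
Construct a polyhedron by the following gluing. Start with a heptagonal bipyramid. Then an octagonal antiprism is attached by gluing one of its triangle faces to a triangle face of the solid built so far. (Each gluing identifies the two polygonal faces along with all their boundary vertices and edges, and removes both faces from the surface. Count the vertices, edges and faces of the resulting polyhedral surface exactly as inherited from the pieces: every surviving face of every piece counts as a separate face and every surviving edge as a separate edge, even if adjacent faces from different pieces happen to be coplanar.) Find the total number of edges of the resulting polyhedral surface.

50

A heptagonal bipyramid: V=9, E=21, F=14.
Attach an octagonal antiprism (V=16, E=32, F=18) along a 3-gon: merge 3 vertices and 3 edges, delete both glued faces → V=22, E=50, F=30.
Check: V − E + F = 22 − 50 + 30 = 2.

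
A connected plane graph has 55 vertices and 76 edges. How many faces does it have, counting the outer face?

Euler's formula for a connected plane graph: V − E + F = 2, so F = 2 − 55 + 76 = 23.

23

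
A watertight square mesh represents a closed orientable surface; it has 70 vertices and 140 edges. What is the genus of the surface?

Every face is a square and each edge borders two faces, so 4F = 2·140, giving F = 70.
χ = V − E + F = 70 − 140 + 70 = 0.
For a closed orientable surface χ = 2 − 2g, so g = (2 − (0))/2 = 1.

1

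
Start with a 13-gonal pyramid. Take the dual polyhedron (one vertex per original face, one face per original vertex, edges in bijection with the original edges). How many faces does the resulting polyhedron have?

The base solid has V = 14, E = 26, F = 14.
The dual swaps V and F and preserves E: V′ = F = 14, E′ = E = 26, F′ = V = 14.

14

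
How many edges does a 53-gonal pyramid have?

A pyramid on an n-gon base has one n-gon and n triangles: V = 53 + 1 = 54, E = 2·53 = 106, F = 53 + 1 = 54.

106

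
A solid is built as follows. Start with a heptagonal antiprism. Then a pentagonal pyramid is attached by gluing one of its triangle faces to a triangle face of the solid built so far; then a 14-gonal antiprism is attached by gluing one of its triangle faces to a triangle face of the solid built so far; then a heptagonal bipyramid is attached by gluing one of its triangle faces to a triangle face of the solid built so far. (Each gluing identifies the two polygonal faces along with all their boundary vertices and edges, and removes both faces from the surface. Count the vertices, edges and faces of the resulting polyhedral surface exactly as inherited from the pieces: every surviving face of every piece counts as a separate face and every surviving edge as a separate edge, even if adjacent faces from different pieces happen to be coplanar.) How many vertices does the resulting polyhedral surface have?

A heptagonal antiprism: V=14, E=28, F=16.
Attach a pentagonal pyramid (V=6, E=10, F=6) along a 3-gon: merge 3 vertices and 3 edges, delete both glued faces → V=17, E=35, F=20.
Attach a 14-gonal antiprism (V=28, E=56, F=30) along a 3-gon: merge 3 vertices and 3 edges, delete both glued faces → V=42, E=88, F=48.
Attach a heptagonal bipyramid (V=9, E=21, F=14) along a 3-gon: merge 3 vertices and 3 edges, delete both glued faces → V=48, E=106, F=60.
Check: V − E + F = 48 − 106 + 60 = 2.

48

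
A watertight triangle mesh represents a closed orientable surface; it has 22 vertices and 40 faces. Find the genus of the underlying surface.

0

Every face is a triangle, so 2E = 3·40 = 120, giving E = 60.
χ = V − E + F = 22 − 60 + 40 = 2.
For a closed orientable surface χ = 2 − 2g, so g = (2 − (2))/2 = 0.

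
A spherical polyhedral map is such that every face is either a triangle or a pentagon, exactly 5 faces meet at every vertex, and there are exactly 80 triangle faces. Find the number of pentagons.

Let x be the number of pentagons; then F = 80 + x.
Edge–face incidences: 2E = 3·80 + 5·x = 240 + 5x.
Every vertex has degree 5, so 5V = 2E.
Euler: V − E + F = 2 ⇒ (2E)/5 − E + (80 + x) = 2.
Multiply by 10: 2·(2E) − 5·(2E) + 10·(80 + x) = 20, i.e. 800 + 10x − 3·(240 + 5x) = 20.
Collecting terms: −5x + 80 = 20, so −5x = −60, so x = 12.
Then 2E = 240 + 5·12 = 300, so E = 150, V = 2E/5 = 60, F = 80 + 12 = 92.

12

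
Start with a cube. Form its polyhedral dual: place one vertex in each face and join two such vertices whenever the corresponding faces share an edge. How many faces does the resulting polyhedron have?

The base solid has V = 8, E = 12, F = 6.
The dual swaps V and F and preserves E: V′ = F = 6, E′ = E = 12, F′ = V = 8.

8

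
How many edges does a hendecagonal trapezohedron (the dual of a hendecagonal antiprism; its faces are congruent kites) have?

The n-trapezohedron (dual of the n-antiprism) has V = 2·11 + 2 = 24, E = 4·11 = 44, F = 2·11 = 22.
Check: V − E + F = 24 − 44 + 22 = 2.

44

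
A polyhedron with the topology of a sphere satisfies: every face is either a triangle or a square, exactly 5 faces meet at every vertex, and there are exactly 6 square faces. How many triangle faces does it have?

32

Let x be the number of triangles; then F = 6 + x.
Edge–face incidences: 2E = 4·6 + 3·x = 24 + 3x.
Every vertex has degree 5, so 5V = 2E.
Euler: V − E + F = 2 ⇒ (2E)/5 − E + (6 + x) = 2.
Multiply by 10: 2·(2E) − 5·(2E) + 10·(6 + x) = 20, i.e. 60 + 10x − 3·(24 + 3x) = 20.
Collecting terms: x − 12 = 20, so x = 32.
Then 2E = 24 + 3·32 = 120, so E = 60, V = 2E/5 = 24, F = 6 + 32 = 38.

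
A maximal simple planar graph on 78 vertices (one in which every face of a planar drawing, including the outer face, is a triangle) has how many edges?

228

In a plane triangulation 3F = 2E and V − E + F = 2, so E = 3V − 6 = 3·78 − 6 = 228.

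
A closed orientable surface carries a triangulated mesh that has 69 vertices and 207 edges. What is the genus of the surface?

1

Every face is a triangle and each edge borders two faces, so 3F = 2·207, giving F = 138.
χ = V − E + F = 69 − 207 + 138 = 0.
For a closed orientable surface χ = 2 − 2g, so g = (2 − (0))/2 = 1.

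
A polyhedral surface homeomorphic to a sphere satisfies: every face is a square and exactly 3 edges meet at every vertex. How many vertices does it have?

8

Each face has 4 edges and each edge borders two faces, so 2E = 4F.
Each vertex has degree 3, so 3V = 2E and hence V = 4F/3.
Euler: V − E + F = 2 ⇒ (4F/3) − (4F/2) + F = 2.
Multiply by 6: (8 − 12 + 6)F = 12, i.e. 2F = 12.
So F = 6, E = 4·6/2 = 12, V = 4·6/3 = 8.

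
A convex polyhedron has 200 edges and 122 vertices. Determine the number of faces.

Here V − E + F = 2.
F = 2 − V + E = 2 − 122 + 200 = 80.

80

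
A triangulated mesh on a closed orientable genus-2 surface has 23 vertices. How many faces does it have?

χ = 2 − 2·2 = -2, and every face is a triangle so 3F = 2E.
V − E + F = -2 with E = 3F/2 gives 23 − (3/2 − 1)·F = -2, so F = 50 and E = 75.

50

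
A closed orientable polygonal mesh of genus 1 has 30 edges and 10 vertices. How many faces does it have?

20

For a closed orientable surface of genus 1, χ = 2 − 2·1 = 0.
F = 0 − V + E = 0 − 10 + 30 = 20.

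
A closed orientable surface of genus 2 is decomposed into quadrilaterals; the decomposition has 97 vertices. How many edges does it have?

χ = 2 − 2·2 = -2, and every face is a square so 4F = 2E.
V − E + F = -2 with E = 4F/2 gives 97 − (4/2 − 1)·F = -2, so F = 99 and E = 198.

198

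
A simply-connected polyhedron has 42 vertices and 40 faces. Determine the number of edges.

80

Here V − E + F = 2.
E = V + F − (2) = 42 + 40 − (2) = 80.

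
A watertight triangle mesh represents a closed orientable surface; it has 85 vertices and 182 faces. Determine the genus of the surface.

4

Every face is a triangle, so 2E = 3·182 = 546, giving E = 273.
χ = V − E + F = 85 − 273 + 182 = -6.
For a closed orientable surface χ = 2 − 2g, so g = (2 − (-6))/2 = 4.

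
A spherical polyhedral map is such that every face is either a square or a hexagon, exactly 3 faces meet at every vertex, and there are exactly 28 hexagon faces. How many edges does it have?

96

Let x be the number of squares; then F = 28 + x.
Edge–face incidences: 2E = 6·28 + 4·x = 168 + 4x.
Every vertex has degree 3, so 3V = 2E.
Euler: V − E + F = 2 ⇒ (2E)/3 − E + (28 + x) = 2.
Multiply by 6: 2·(2E) − 3·(2E) + 6·(28 + x) = 12, i.e. 168 + 6x − (168 + 4x) = 12.
Collecting terms: 2x = 12, so x = 6.
Then 2E = 168 + 4·6 = 192, so E = 96, V = 2E/3 = 64, F = 28 + 6 = 34.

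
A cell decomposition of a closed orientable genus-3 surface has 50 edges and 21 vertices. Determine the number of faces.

25

For a closed orientable surface of genus 3, χ = 2 − 2·3 = -4.
F = -4 − V + E = -4 − 21 + 50 = 25.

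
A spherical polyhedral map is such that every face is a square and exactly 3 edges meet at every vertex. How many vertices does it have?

8

Each face has 4 edges and each edge borders two faces, so 2E = 4F.
Each vertex has degree 3, so 3V = 2E and hence V = 4F/3.
Euler: V − E + F = 2 ⇒ (4F/3) − (4F/2) + F = 2.
Multiply by 6: (8 − 12 + 6)F = 12, i.e. 2F = 12.
So F = 6, E = 4·6/2 = 12, V = 4·6/3 = 8.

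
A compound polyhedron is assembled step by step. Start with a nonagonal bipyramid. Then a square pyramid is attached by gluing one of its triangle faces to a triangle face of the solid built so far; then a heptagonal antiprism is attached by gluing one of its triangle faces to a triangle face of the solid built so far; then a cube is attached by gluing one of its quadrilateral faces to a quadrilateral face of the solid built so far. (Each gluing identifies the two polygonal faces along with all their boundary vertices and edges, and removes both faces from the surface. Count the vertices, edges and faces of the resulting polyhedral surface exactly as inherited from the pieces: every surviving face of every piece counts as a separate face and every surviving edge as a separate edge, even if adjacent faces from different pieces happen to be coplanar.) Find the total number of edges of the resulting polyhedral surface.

65

A nonagonal bipyramid: V=11, E=27, F=18.
Attach a square pyramid (V=5, E=8, F=5) along a 3-gon: merge 3 vertices and 3 edges, delete both glued faces → V=13, E=32, F=21.
Attach a heptagonal antiprism (V=14, E=28, F=16) along a 3-gon: merge 3 vertices and 3 edges, delete both glued faces → V=24, E=57, F=35.
Attach a cube (V=8, E=12, F=6) along a 4-gon: merge 4 vertices and 4 edges, delete both glued faces → V=28, E=65, F=39.
Check: V − E + F = 28 − 65 + 39 = 2.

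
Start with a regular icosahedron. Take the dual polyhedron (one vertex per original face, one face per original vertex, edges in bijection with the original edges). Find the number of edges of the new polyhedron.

The base solid has V = 12, E = 30, F = 20.
The dual swaps V and F and preserves E: V′ = F = 20, E′ = E = 30, F′ = V = 12.

30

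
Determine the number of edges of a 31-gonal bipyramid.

93

A bipyramid over an n-gon has 2n triangular faces and n + 2 vertices: V = 31 + 2 = 33, E = 3·31 = 93, F = 2·31 = 62.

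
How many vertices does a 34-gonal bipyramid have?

A bipyramid over an n-gon has 2n triangular faces and n + 2 vertices: V = 34 + 2 = 36, E = 3·34 = 102, F = 2·34 = 68.
Check: V − E + F = 36 − 102 + 68 = 2.

36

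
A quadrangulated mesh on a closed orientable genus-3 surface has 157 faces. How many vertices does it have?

153

χ = 2 − 2·3 = -4, and every face is a square so 4F = 2E.
E = 4·157/2 = 314. Then V = -4 + E − F = -4 + 314 − 157 = 153.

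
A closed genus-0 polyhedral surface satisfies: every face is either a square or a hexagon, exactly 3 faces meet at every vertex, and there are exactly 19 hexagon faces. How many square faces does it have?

6

Let x be the number of squares; then F = 19 + x.
Edge–face incidences: 2E = 6·19 + 4·x = 114 + 4x.
Every vertex has degree 3, so 3V = 2E.
Euler: V − E + F = 2 ⇒ (2E)/3 − E + (19 + x) = 2.
Multiply by 6: 2·(2E) − 3·(2E) + 6·(19 + x) = 12, i.e. 114 + 6x − (114 + 4x) = 12.
Collecting terms: 2x = 12, so x = 6.
Then 2E = 114 + 4·6 = 138, so E = 69, V = 2E/3 = 46, F = 19 + 6 = 25.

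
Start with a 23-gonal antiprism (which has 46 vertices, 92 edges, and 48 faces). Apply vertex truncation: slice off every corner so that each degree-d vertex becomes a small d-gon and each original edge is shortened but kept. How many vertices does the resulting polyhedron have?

Truncation replaces each original edge-end by a new vertex, so V′ = 2E = 184.
Each original edge survives, and each old vertex of degree d contributes d new edges; summing degrees gives Σd = 2E, so E′ = E + 2E = 3E = 276.
Each original face survives and each original vertex becomes one new face: F′ = F + V = 94.

184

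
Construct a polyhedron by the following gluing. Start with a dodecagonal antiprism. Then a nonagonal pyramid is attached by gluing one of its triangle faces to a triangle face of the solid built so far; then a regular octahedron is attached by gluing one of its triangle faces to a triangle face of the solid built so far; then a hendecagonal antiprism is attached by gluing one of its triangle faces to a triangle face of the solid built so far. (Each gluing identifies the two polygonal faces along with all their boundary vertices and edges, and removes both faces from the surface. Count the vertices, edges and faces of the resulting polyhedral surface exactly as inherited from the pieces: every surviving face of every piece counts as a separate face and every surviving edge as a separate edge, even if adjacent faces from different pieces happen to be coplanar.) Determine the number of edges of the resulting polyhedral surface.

A dodecagonal antiprism: V=24, E=48, F=26.
Attach a nonagonal pyramid (V=10, E=18, F=10) along a 3-gon: merge 3 vertices and 3 edges, delete both glued faces → V=31, E=63, F=34.
Attach a regular octahedron (V=6, E=12, F=8) along a 3-gon: merge 3 vertices and 3 edges, delete both glued faces → V=34, E=72, F=40.
Attach a hendecagonal antiprism (V=22, E=44, F=24) along a 3-gon: merge 3 vertices and 3 edges, delete both glued faces → V=53, E=113, F=62.
Check: V − E + F = 53 − 113 + 62 = 2.

113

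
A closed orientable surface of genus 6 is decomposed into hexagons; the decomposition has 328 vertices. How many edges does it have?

507

χ = 2 − 2·6 = -10, and every face is a hexagon so 6F = 2E.
V − E + F = -10 with E = 6F/2 gives 328 − (6/2 − 1)·F = -10, so F = 169 and E = 507.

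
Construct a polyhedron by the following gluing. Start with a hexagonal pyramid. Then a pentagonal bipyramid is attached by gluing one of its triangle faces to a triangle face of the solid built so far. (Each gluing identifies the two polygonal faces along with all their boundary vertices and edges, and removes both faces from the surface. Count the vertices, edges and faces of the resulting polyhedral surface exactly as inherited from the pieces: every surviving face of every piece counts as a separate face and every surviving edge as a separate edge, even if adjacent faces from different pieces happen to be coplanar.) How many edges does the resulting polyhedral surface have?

24

A hexagonal pyramid: V=7, E=12, F=7.
Attach a pentagonal bipyramid (V=7, E=15, F=10) along a 3-gon: merge 3 vertices and 3 edges, delete both glued faces → V=11, E=24, F=15.
Check: V − E + F = 11 − 24 + 15 = 2.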